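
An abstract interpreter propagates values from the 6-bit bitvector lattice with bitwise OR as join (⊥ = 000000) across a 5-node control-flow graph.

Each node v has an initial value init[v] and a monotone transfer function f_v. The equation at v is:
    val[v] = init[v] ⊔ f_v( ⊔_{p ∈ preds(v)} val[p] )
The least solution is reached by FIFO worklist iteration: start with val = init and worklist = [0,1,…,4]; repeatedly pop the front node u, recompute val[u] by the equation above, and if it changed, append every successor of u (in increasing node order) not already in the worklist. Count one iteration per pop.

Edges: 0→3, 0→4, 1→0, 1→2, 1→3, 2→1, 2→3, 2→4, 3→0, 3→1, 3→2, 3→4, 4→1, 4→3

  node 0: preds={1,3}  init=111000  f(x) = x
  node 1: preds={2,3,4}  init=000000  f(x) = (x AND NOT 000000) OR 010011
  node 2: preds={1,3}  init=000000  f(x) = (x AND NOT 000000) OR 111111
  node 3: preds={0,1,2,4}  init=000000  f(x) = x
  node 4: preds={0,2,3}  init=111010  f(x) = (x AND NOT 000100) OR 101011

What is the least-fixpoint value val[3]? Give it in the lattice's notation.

Worklist (11 pops):
  #1 pop 0: in=000000 → 111000 (no change)
  #2 pop 1: in=111010 → 111011 (was 000000); enqueue [0]
  #3 pop 2: in=111011 → 111111 (was 000000); enqueue [1]
  #4 pop 3: in=111111 → 111111 (was 000000); enqueue [2]
  #5 pop 4: in=111111 → 111011 (was 111010); enqueue [3]
  #6 pop 0: in=111111 → 111111 (was 111000); enqueue [4]
  #7 pop 1: in=111111 → 111111 (was 111011); enqueue [0]
  #8 pop 2: in=111111 → 111111 (no change)
  #9 pop 3: in=111111 → 111111 (no change)
  #10 pop 4: in=111111 → 111011 (no change)
  #11 pop 0: in=111111 → 111111 (no change)

Fixpoint:
  val[0] = 111111
  val[1] = 111111
  val[2] = 111111
  val[3] = 111111
  val[4] = 111011

111111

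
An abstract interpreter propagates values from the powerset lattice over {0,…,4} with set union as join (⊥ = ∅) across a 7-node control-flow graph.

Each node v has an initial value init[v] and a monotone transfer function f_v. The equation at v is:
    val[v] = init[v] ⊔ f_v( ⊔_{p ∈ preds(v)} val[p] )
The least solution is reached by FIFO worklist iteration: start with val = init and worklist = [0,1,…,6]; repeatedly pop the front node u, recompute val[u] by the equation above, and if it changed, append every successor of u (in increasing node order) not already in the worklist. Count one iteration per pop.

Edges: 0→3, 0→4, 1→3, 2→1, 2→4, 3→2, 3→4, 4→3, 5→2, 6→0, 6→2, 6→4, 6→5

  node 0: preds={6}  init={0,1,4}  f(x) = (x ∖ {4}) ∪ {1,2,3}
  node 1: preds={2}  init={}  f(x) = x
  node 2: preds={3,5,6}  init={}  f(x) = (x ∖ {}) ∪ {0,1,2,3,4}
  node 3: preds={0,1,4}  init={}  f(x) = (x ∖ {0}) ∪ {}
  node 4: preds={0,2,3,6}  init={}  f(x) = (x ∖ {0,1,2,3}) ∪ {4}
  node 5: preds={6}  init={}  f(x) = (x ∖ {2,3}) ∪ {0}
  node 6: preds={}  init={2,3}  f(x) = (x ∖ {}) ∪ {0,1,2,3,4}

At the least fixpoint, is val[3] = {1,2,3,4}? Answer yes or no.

yes

Iteration log — 14 steps:
  step 1. node 0  ⊔preds={2,3}  new={0,1,2,3,4}  old={0,1,4}  +wl: 
  step 2. node 1  ⊔preds={}  new={}  stable
  step 3. node 2  ⊔preds={2,3}  new={0,1,2,3,4}  old={}  +wl: 1
  step 4. node 3  ⊔preds={0,1,2,3,4}  new={1,2,3,4}  old={}  +wl: 2
  step 5. node 4  ⊔preds={0,1,2,3,4}  new={4}  old={}  +wl: 3
  step 6. node 5  ⊔preds={2,3}  new={0}  old={}  +wl: 
  step 7. node 6  ⊔preds={}  new={0,1,2,3,4}  old={2,3}  +wl: 0,4,5
  step 8. node 1  ⊔preds={0,1,2,3,4}  new={0,1,2,3,4}  old={}  +wl: 
  step 9. node 2  ⊔preds={0,1,2,3,4}  new={0,1,2,3,4}  stable
  step 10. node 3  ⊔preds={0,1,2,3,4}  new={1,2,3,4}  stable
  step 11. node 0  ⊔preds={0,1,2,3,4}  new={0,1,2,3,4}  stable
  step 12. node 4  ⊔preds={0,1,2,3,4}  new={4}  stable
  step 13. node 5  ⊔preds={0,1,2,3,4}  new={0,1,4}  old={0}  +wl: 2
  step 14. node 2  ⊔preds={0,1,2,3,4}  new={0,1,2,3,4}  stable

Least fixpoint reached:
  node 0: {0,1,2,3,4}
  node 1: {0,1,2,3,4}
  node 2: {0,1,2,3,4}
  node 3: {1,2,3,4}
  node 4: {4}
  node 5: {0,1,4}
  node 6: {0,1,2,3,4}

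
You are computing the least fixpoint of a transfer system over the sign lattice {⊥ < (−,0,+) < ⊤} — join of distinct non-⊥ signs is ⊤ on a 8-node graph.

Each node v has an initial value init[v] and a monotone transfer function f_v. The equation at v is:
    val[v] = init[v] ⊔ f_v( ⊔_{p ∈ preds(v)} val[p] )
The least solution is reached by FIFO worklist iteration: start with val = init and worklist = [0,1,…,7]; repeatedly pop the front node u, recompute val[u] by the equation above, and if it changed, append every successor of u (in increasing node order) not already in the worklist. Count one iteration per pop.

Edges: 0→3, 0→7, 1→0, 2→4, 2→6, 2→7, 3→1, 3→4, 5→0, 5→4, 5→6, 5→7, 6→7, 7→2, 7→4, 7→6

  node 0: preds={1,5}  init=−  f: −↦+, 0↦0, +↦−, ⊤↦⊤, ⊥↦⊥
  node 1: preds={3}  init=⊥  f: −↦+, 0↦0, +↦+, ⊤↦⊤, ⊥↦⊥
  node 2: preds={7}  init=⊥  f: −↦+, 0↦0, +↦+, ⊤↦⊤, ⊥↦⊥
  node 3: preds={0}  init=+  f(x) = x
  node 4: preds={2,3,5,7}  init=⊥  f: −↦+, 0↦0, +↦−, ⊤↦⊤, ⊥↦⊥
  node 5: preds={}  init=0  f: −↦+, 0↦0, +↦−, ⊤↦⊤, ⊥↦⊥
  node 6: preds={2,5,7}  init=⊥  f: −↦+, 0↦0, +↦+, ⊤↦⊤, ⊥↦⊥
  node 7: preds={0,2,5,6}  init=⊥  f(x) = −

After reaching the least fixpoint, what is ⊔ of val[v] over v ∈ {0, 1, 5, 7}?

⊤

Trace (15 dequeues):
  [1] u=0 | in 0 | out ⊤ | prev − | push {}
  [2] u=1 | in + | out + | prev ⊥ | push {0}
  [3] u=2 | in ⊥ | out ⊥ | ==
  [4] u=3 | in ⊤ | out ⊤ | prev + | push {1}
  [5] u=4 | in ⊤ | out ⊤ | prev ⊥ | push {}
  [6] u=5 | in ⊥ | out 0 | ==
  [7] u=6 | in 0 | out 0 | prev ⊥ | push {}
  [8] u=7 | in ⊤ | out − | prev ⊥ | push {2,4,6}
  [9] u=0 | in ⊤ | out ⊤ | ==
  [10] u=1 | in ⊤ | out ⊤ | prev + | push {0}
  [11] u=2 | in − | out + | prev ⊥ | push {7}
  [12] u=4 | in ⊤ | out ⊤ | ==
  [13] u=6 | in ⊤ | out ⊤ | prev 0 | push {}
  [14] u=0 | in ⊤ | out ⊤ | ==
  [15] u=7 | in ⊤ | out − | ==

Converged values:
  [0] ⊤
  [1] ⊤
  [2] +
  [3] ⊤
  [4] ⊤
  [5] 0
  [6] ⊤
  [7] −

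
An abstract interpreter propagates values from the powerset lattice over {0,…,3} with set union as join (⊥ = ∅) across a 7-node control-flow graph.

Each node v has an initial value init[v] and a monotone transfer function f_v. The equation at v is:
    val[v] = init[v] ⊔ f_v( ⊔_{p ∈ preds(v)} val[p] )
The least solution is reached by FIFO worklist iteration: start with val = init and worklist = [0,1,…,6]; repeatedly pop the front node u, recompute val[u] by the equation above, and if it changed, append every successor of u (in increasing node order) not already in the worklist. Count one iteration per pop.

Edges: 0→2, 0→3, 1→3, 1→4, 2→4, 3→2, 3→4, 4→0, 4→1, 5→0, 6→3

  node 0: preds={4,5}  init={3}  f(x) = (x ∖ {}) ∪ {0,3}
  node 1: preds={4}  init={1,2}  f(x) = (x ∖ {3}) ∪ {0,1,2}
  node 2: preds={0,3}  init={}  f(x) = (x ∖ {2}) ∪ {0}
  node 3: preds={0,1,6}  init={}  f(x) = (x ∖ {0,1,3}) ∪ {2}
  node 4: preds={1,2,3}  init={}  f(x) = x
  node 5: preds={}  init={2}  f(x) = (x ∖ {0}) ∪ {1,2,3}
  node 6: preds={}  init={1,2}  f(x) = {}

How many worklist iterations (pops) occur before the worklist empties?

13

Iteration log — 13 steps:
  step 1. node 0  ⊔preds={2}  new={0,2,3}  old={3}  +wl: 
  step 2. node 1  ⊔preds={}  new={0,1,2}  old={1,2}  +wl: 
  step 3. node 2  ⊔preds={0,2,3}  new={0,3}  old={}  +wl: 
  step 4. node 3  ⊔preds={0,1,2,3}  new={2}  old={}  +wl: 2
  step 5. node 4  ⊔preds={0,1,2,3}  new={0,1,2,3}  old={}  +wl: 0,1
  step 6. node 5  ⊔preds={}  new={1,2,3}  old={2}  +wl: 
  step 7. node 6  ⊔preds={}  new={1,2}  stable
  step 8. node 2  ⊔preds={0,2,3}  new={0,3}  stable
  step 9. node 0  ⊔preds={0,1,2,3}  new={0,1,2,3}  old={0,2,3}  +wl: 2,3
  step 10. node 1  ⊔preds={0,1,2,3}  new={0,1,2}  stable
  step 11. node 2  ⊔preds={0,1,2,3}  new={0,1,3}  old={0,3}  +wl: 4
  step 12. node 3  ⊔preds={0,1,2,3}  new={2}  stable
  step 13. node 4  ⊔preds={0,1,2,3}  new={0,1,2,3}  stable

Least fixpoint reached:
  node 0: {0,1,2,3}
  node 1: {0,1,2}
  node 2: {0,1,3}
  node 3: {2}
  node 4: {0,1,2,3}
  node 5: {1,2,3}
  node 6: {1,2}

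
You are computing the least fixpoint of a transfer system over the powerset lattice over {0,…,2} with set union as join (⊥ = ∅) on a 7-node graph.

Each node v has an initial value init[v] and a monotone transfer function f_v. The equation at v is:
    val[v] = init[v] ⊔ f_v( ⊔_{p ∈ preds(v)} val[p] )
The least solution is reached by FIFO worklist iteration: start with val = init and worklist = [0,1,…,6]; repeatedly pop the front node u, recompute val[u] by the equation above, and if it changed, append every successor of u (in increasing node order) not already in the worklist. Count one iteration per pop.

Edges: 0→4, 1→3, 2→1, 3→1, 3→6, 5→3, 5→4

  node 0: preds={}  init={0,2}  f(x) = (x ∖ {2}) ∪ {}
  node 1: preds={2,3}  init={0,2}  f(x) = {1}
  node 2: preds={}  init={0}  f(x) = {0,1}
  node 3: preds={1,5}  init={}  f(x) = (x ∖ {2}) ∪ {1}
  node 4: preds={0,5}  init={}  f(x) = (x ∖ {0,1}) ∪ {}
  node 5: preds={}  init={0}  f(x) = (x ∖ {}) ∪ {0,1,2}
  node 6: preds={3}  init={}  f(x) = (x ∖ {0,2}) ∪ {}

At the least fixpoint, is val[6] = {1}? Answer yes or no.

Iteration log — 10 steps:
  step 1. node 0  ⊔preds={}  new={0,2}  stable
  step 2. node 1  ⊔preds={0}  new={0,1,2}  old={0,2}  +wl: 
  step 3. node 2  ⊔preds={}  new={0,1}  old={0}  +wl: 1
  step 4. node 3  ⊔preds={0,1,2}  new={0,1}  old={}  +wl: 
  step 5. node 4  ⊔preds={0,2}  new={2}  old={}  +wl: 
  step 6. node 5  ⊔preds={}  new={0,1,2}  old={0}  +wl: 3,4
  step 7. node 6  ⊔preds={0,1}  new={1}  old={}  +wl: 
  step 8. node 1  ⊔preds={0,1}  new={0,1,2}  stable
  step 9. node 3  ⊔preds={0,1,2}  new={0,1}  stable
  step 10. node 4  ⊔preds={0,1,2}  new={2}  stable

Least fixpoint reached:
  node 0: {0,2}
  node 1: {0,1,2}
  node 2: {0,1}
  node 3: {0,1}
  node 4: {2}
  node 5: {0,1,2}
  node 6: {1}

yes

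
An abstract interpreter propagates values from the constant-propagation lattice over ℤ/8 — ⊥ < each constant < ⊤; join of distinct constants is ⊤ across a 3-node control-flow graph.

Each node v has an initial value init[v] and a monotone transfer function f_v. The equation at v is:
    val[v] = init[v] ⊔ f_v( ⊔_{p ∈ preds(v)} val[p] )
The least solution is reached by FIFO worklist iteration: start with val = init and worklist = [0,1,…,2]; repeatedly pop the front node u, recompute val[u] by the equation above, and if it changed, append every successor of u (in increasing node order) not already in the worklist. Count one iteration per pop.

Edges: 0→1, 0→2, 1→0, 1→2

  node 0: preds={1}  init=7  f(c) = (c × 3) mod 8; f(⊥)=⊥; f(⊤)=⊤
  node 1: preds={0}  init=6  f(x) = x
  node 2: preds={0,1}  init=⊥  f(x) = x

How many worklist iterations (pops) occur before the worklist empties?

Trace (4 dequeues):
  [1] u=0 | in 6 | out ⊤ | prev 7 | push {}
  [2] u=1 | in ⊤ | out ⊤ | prev 6 | push {0}
  [3] u=2 | in ⊤ | out ⊤ | prev ⊥ | push {}
  [4] u=0 | in ⊤ | out ⊤ | ==

Converged values:
  [0] ⊤
  [1] ⊤
  [2] ⊤

4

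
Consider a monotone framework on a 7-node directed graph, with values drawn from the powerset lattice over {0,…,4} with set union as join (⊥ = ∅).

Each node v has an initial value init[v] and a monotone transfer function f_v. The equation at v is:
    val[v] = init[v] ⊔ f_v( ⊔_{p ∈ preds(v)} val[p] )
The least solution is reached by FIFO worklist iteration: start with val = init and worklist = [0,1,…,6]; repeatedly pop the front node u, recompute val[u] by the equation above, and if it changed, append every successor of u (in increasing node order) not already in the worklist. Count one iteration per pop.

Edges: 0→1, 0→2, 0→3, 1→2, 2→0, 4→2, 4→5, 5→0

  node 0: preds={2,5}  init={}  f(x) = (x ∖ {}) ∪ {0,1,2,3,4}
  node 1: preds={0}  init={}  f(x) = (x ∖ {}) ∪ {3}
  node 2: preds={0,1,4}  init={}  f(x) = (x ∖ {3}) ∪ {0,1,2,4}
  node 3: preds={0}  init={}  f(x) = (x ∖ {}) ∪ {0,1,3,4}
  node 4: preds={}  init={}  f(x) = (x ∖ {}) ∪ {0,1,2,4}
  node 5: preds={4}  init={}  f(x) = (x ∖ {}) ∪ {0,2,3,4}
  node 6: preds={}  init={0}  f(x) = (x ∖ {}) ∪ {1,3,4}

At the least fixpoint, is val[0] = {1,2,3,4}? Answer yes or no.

no

Iteration log — 9 steps:
  step 1. node 0  ⊔preds={}  new={0,1,2,3,4}  old={}  +wl: 
  step 2. node 1  ⊔preds={0,1,2,3,4}  new={0,1,2,3,4}  old={}  +wl: 
  step 3. node 2  ⊔preds={0,1,2,3,4}  new={0,1,2,4}  old={}  +wl: 0
  step 4. node 3  ⊔preds={0,1,2,3,4}  new={0,1,2,3,4}  old={}  +wl: 
  step 5. node 4  ⊔preds={}  new={0,1,2,4}  old={}  +wl: 2
  step 6. node 5  ⊔preds={0,1,2,4}  new={0,1,2,3,4}  old={}  +wl: 
  step 7. node 6  ⊔preds={}  new={0,1,3,4}  old={0}  +wl: 
  step 8. node 0  ⊔preds={0,1,2,3,4}  new={0,1,2,3,4}  stable
  step 9. node 2  ⊔preds={0,1,2,3,4}  new={0,1,2,4}  stable

Least fixpoint reached:
  node 0: {0,1,2,3,4}
  node 1: {0,1,2,3,4}
  node 2: {0,1,2,4}
  node 3: {0,1,2,3,4}
  node 4: {0,1,2,4}
  node 5: {0,1,2,3,4}
  node 6: {0,1,3,4}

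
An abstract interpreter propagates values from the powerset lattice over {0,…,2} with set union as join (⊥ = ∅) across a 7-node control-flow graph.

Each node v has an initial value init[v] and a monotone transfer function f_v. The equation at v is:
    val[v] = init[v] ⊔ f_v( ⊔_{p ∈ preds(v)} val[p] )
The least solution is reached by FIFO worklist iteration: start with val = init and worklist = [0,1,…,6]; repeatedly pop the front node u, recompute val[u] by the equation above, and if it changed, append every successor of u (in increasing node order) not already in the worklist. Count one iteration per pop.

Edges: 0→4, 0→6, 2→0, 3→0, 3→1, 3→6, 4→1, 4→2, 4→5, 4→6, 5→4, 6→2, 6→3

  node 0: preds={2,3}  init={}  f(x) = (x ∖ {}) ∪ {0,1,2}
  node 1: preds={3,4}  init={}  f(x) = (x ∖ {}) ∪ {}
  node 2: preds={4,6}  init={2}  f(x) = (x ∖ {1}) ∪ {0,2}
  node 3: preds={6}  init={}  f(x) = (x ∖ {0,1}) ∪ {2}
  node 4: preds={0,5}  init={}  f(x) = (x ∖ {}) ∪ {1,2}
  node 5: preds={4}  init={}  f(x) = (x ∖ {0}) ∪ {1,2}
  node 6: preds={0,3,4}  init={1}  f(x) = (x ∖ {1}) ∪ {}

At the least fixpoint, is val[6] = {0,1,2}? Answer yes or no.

Worklist (12 pops):
  #1 pop 0: in={2} → {0,1,2} (was {}); enqueue []
  #2 pop 1: in={} → {} (no change)
  #3 pop 2: in={1} → {0,2} (was {2}); enqueue [0]
  #4 pop 3: in={1} → {2} (was {}); enqueue [1]
  #5 pop 4: in={0,1,2} → {0,1,2} (was {}); enqueue [2]
  #6 pop 5: in={0,1,2} → {1,2} (was {}); enqueue [4]
  #7 pop 6: in={0,1,2} → {0,1,2} (was {1}); enqueue [3]
  #8 pop 0: in={0,2} → {0,1,2} (no change)
  #9 pop 1: in={0,1,2} → {0,1,2} (was {}); enqueue []
  #10 pop 2: in={0,1,2} → {0,2} (no change)
  #11 pop 4: in={0,1,2} → {0,1,2} (no change)
  #12 pop 3: in={0,1,2} → {2} (no change)

Fixpoint:
  val[0] = {0,1,2}
  val[1] = {0,1,2}
  val[2] = {0,2}
  val[3] = {2}
  val[4] = {0,1,2}
  val[5] = {1,2}
  val[6] = {0,1,2}

yes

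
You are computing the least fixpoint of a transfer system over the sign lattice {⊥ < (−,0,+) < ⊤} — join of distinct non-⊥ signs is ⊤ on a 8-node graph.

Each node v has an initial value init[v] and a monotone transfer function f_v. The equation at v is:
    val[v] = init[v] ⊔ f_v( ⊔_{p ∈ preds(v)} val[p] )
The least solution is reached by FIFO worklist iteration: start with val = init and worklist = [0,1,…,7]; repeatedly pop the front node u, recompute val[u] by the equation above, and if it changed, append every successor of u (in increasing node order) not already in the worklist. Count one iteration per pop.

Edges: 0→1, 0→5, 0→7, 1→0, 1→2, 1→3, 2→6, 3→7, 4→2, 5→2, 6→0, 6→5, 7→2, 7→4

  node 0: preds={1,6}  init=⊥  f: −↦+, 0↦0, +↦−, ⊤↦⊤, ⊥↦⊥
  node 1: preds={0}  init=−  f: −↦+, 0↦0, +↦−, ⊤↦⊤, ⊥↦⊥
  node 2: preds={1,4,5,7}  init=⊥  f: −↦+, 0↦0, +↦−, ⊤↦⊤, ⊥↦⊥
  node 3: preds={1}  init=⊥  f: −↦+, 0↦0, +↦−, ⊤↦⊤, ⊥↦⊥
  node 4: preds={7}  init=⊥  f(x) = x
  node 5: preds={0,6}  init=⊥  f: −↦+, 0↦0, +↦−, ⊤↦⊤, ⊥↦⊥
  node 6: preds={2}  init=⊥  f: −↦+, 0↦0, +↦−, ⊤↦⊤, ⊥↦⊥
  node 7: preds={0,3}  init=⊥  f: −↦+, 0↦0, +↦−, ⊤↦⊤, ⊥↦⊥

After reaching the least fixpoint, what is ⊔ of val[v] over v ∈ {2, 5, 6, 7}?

Worklist (24 pops):
  #1 pop 0: in=− → + (was ⊥); enqueue []
  #2 pop 1: in=+ → − (no change)
  #3 pop 2: in=− → + (was ⊥); enqueue []
  #4 pop 3: in=− → + (was ⊥); enqueue []
  #5 pop 4: in=⊥ → ⊥ (no change)
  #6 pop 5: in=+ → − (was ⊥); enqueue [2]
  #7 pop 6: in=+ → − (was ⊥); enqueue [0,5]
  #8 pop 7: in=+ → − (was ⊥); enqueue [4]
  #9 pop 2: in=− → + (no change)
  #10 pop 0: in=− → + (no change)
  #11 pop 5: in=⊤ → ⊤ (was −); enqueue [2]
  #12 pop 4: in=− → − (was ⊥); enqueue []
  #13 pop 2: in=⊤ → ⊤ (was +); enqueue [6]
  #14 pop 6: in=⊤ → ⊤ (was −); enqueue [0,5]
  #15 pop 0: in=⊤ → ⊤ (was +); enqueue [1,7]
  #16 pop 5: in=⊤ → ⊤ (no change)
  #17 pop 1: in=⊤ → ⊤ (was −); enqueue [0,2,3]
  #18 pop 7: in=⊤ → ⊤ (was −); enqueue [4]
  #19 pop 0: in=⊤ → ⊤ (no change)
  #20 pop 2: in=⊤ → ⊤ (no change)
  #21 pop 3: in=⊤ → ⊤ (was +); enqueue [7]
  #22 pop 4: in=⊤ → ⊤ (was −); enqueue [2]
  #23 pop 7: in=⊤ → ⊤ (no change)
  #24 pop 2: in=⊤ → ⊤ (no change)

Fixpoint:
  val[0] = ⊤
  val[1] = ⊤
  val[2] = ⊤
  val[3] = ⊤
  val[4] = ⊤
  val[5] = ⊤
  val[6] = ⊤
  val[7] = ⊤

⊤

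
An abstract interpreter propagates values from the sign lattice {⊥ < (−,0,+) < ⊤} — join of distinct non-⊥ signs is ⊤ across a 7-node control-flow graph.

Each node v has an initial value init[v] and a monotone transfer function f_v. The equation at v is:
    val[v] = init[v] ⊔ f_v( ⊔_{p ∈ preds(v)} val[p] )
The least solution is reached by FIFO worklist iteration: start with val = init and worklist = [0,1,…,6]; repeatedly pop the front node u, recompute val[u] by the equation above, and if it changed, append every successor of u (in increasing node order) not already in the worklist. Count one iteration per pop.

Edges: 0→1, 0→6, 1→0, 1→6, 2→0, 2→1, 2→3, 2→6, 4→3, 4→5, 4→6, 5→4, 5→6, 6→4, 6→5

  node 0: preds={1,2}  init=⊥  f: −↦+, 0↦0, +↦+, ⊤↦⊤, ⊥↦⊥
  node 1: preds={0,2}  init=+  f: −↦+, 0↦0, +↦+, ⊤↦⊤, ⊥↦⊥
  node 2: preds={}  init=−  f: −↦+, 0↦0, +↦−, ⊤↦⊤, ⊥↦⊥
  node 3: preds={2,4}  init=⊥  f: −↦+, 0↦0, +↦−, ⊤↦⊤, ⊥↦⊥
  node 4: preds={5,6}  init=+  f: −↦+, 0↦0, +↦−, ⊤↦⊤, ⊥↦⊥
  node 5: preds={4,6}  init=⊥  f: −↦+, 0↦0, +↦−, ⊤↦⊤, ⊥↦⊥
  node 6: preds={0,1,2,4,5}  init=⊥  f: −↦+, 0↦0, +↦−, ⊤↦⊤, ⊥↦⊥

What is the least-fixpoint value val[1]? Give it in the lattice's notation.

Worklist (13 pops):
  #1 pop 0: in=⊤ → ⊤ (was ⊥); enqueue []
  #2 pop 1: in=⊤ → ⊤ (was +); enqueue [0]
  #3 pop 2: in=⊥ → − (no change)
  #4 pop 3: in=⊤ → ⊤ (was ⊥); enqueue []
  #5 pop 4: in=⊥ → + (no change)
  #6 pop 5: in=+ → − (was ⊥); enqueue [4]
  #7 pop 6: in=⊤ → ⊤ (was ⊥); enqueue [5]
  #8 pop 0: in=⊤ → ⊤ (no change)
  #9 pop 4: in=⊤ → ⊤ (was +); enqueue [3,6]
  #10 pop 5: in=⊤ → ⊤ (was −); enqueue [4]
  #11 pop 3: in=⊤ → ⊤ (no change)
  #12 pop 6: in=⊤ → ⊤ (no change)
  #13 pop 4: in=⊤ → ⊤ (no change)

Fixpoint:
  val[0] = ⊤
  val[1] = ⊤
  val[2] = −
  val[3] = ⊤
  val[4] = ⊤
  val[5] = ⊤
  val[6] = ⊤

⊤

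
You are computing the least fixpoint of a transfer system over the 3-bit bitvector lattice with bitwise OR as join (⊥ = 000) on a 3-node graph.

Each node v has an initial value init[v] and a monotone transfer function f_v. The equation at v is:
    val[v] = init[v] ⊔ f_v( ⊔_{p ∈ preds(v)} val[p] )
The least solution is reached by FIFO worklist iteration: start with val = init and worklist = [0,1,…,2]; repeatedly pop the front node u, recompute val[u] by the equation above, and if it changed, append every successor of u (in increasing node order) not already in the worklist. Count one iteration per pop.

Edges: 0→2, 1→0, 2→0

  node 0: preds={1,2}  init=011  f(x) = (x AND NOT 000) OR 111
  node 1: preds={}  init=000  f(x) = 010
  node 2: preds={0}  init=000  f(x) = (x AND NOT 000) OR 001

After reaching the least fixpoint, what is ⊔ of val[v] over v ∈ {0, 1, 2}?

111

Trace (4 dequeues):
  [1] u=0 | in 000 | out 111 | prev 011 | push {}
  [2] u=1 | in 000 | out 010 | prev 000 | push {0}
  [3] u=2 | in 111 | out 111 | prev 000 | push {}
  [4] u=0 | in 111 | out 111 | ==

Converged values:
  [0] 111
  [1] 010
  [2] 111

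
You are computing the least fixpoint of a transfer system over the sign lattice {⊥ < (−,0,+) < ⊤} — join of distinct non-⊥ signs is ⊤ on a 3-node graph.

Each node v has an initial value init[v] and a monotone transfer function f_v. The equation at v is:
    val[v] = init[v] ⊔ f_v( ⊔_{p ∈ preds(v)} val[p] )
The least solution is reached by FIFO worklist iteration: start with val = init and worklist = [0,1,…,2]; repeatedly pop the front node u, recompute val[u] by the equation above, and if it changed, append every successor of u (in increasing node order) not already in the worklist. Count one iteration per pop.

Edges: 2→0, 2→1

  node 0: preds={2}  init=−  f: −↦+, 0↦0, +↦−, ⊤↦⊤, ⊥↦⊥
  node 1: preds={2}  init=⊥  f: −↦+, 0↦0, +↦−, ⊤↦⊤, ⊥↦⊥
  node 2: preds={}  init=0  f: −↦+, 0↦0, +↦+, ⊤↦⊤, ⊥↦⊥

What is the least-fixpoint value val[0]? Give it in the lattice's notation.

Trace (3 dequeues):
  [1] u=0 | in 0 | out ⊤ | prev − | push {}
  [2] u=1 | in 0 | out 0 | prev ⊥ | push {}
  [3] u=2 | in ⊥ | out 0 | ==

Converged values:
  [0] ⊤
  [1] 0
  [2] 0

⊤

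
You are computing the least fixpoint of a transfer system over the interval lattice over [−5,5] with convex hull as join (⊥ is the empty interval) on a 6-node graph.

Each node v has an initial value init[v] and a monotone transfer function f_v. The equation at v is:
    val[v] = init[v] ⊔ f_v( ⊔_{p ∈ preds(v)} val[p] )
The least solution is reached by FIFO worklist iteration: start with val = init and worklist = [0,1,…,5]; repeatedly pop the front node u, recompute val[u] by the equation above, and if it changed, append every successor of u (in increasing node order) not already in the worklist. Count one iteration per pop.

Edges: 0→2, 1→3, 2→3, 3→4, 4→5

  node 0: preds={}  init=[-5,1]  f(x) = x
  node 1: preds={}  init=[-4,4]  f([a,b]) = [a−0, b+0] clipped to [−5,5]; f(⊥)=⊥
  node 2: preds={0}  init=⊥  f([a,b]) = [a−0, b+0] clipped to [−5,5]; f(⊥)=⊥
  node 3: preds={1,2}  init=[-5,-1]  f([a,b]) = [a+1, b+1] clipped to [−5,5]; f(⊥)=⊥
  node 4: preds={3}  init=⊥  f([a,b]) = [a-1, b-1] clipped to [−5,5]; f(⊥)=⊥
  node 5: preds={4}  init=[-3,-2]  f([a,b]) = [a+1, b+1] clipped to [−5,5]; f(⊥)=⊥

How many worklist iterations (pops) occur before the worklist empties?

6

Trace (6 dequeues):
  [1] u=0 | in ⊥ | out [-5,1] | ==
  [2] u=1 | in ⊥ | out [-4,4] | ==
  [3] u=2 | in [-5,1] | out [-5,1] | prev ⊥ | push {}
  [4] u=3 | in [-5,4] | out [-5,5] | prev [-5,-1] | push {}
  [5] u=4 | in [-5,5] | out [-5,4] | prev ⊥ | push {}
  [6] u=5 | in [-5,4] | out [-4,5] | prev [-3,-2] | push {}

Converged values:
  [0] [-5,1]
  [1] [-4,4]
  [2] [-5,1]
  [3] [-5,5]
  [4] [-5,4]
  [5] [-4,5]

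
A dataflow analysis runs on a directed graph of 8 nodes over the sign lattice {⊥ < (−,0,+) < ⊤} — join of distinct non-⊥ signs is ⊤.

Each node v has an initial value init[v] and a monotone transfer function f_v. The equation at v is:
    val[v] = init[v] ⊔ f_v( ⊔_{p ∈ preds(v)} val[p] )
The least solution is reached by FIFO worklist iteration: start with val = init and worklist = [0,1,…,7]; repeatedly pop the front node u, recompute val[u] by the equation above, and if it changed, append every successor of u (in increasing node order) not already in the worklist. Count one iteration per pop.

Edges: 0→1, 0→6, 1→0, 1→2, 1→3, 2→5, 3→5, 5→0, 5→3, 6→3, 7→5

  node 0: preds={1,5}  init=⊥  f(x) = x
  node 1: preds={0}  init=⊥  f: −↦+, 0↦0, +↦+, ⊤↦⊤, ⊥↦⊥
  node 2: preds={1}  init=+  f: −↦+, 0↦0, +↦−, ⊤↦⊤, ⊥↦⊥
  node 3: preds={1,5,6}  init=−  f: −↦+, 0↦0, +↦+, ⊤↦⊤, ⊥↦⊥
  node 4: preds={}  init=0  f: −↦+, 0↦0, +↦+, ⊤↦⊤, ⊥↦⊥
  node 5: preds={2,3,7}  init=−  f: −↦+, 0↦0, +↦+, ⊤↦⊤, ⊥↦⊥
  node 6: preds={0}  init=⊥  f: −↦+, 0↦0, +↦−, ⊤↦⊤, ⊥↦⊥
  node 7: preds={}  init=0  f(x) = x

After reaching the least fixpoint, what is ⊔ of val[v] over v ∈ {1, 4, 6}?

⊤

Trace (15 dequeues):
  [1] u=0 | in − | out − | prev ⊥ | push {}
  [2] u=1 | in − | out + | prev ⊥ | push {0}
  [3] u=2 | in + | out ⊤ | prev + | push {}
  [4] u=3 | in ⊤ | out ⊤ | prev − | push {}
  [5] u=4 | in ⊥ | out 0 | ==
  [6] u=5 | in ⊤ | out ⊤ | prev − | push {3}
  [7] u=6 | in − | out + | prev ⊥ | push {}
  [8] u=7 | in ⊥ | out 0 | ==
  [9] u=0 | in ⊤ | out ⊤ | prev − | push {1,6}
  [10] u=3 | in ⊤ | out ⊤ | ==
  [11] u=1 | in ⊤ | out ⊤ | prev + | push {0,2,3}
  [12] u=6 | in ⊤ | out ⊤ | prev + | push {}
  [13] u=0 | in ⊤ | out ⊤ | ==
  [14] u=2 | in ⊤ | out ⊤ | ==
  [15] u=3 | in ⊤ | out ⊤ | ==

Converged values:
  [0] ⊤
  [1] ⊤
  [2] ⊤
  [3] ⊤
  [4] 0
  [5] ⊤
  [6] ⊤
  [7] 0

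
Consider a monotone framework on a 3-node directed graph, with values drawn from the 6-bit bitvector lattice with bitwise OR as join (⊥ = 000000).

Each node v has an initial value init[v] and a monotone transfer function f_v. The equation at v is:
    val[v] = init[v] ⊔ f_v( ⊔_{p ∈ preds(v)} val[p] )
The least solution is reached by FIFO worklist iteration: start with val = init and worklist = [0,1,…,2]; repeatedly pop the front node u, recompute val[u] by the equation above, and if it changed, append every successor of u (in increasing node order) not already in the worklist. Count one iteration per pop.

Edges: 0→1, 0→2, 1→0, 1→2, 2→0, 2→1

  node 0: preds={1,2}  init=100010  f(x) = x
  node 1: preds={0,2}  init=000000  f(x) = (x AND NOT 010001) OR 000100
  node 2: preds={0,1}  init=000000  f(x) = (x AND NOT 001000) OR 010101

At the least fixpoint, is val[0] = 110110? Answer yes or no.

Worklist (6 pops):
  #1 pop 0: in=000000 → 100010 (no change)
  #2 pop 1: in=100010 → 100110 (was 000000); enqueue [0]
  #3 pop 2: in=100110 → 110111 (was 000000); enqueue [1]
  #4 pop 0: in=110111 → 110111 (was 100010); enqueue [2]
  #5 pop 1: in=110111 → 100110 (no change)
  #6 pop 2: in=110111 → 110111 (no change)

Fixpoint:
  val[0] = 110111
  val[1] = 100110
  val[2] = 110111

no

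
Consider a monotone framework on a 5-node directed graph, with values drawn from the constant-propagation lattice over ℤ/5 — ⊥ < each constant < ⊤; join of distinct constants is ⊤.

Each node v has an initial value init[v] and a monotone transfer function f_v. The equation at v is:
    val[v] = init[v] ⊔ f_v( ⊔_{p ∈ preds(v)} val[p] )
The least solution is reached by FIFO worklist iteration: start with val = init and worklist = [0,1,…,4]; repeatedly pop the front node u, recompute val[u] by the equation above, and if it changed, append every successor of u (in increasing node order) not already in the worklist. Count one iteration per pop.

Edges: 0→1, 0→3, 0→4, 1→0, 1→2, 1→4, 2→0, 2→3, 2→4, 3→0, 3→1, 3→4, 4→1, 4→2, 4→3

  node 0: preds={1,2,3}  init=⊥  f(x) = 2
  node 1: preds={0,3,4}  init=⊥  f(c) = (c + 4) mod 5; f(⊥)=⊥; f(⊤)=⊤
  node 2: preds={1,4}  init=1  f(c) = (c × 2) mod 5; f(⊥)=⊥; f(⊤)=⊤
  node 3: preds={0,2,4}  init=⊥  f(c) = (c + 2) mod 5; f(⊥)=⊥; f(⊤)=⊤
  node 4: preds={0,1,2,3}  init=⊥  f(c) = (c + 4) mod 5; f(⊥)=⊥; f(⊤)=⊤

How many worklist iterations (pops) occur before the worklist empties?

Iteration log — 11 steps:
  step 1. node 0  ⊔preds=1  new=2  old=⊥  +wl: 
  step 2. node 1  ⊔preds=2  new=1  old=⊥  +wl: 0
  step 3. node 2  ⊔preds=1  new=⊤  old=1  +wl: 
  step 4. node 3  ⊔preds=⊤  new=⊤  old=⊥  +wl: 1
  step 5. node 4  ⊔preds=⊤  new=⊤  old=⊥  +wl: 2,3
  step 6. node 0  ⊔preds=⊤  new=2  stable
  step 7. node 1  ⊔preds=⊤  new=⊤  old=1  +wl: 0,4
  step 8. node 2  ⊔preds=⊤  new=⊤  stable
  step 9. node 3  ⊔preds=⊤  new=⊤  stable
  step 10. node 0  ⊔preds=⊤  new=2  stable
  step 11. node 4  ⊔preds=⊤  new=⊤  stable

Least fixpoint reached:
  node 0: 2
  node 1: ⊤
  node 2: ⊤
  node 3: ⊤
  node 4: ⊤

11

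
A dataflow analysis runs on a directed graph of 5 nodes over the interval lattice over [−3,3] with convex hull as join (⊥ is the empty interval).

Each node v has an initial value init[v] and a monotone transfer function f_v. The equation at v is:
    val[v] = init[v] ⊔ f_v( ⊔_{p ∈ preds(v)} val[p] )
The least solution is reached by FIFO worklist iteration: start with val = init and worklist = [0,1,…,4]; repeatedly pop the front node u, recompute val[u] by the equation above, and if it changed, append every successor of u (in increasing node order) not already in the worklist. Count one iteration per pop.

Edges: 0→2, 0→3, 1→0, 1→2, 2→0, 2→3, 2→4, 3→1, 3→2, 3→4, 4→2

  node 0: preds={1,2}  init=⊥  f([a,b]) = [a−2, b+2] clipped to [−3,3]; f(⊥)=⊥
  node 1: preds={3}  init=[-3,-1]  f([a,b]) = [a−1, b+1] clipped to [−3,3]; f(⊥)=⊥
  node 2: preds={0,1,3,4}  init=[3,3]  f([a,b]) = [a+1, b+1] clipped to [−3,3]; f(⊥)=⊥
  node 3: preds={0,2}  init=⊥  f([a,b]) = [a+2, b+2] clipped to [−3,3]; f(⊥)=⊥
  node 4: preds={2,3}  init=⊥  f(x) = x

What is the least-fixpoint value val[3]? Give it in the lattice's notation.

Worklist (9 pops):
  #1 pop 0: in=[-3,3] → [-3,3] (was ⊥); enqueue []
  #2 pop 1: in=⊥ → [-3,-1] (no change)
  #3 pop 2: in=[-3,3] → [-2,3] (was [3,3]); enqueue [0]
  #4 pop 3: in=[-3,3] → [-1,3] (was ⊥); enqueue [1,2]
  #5 pop 4: in=[-2,3] → [-2,3] (was ⊥); enqueue []
  #6 pop 0: in=[-3,3] → [-3,3] (no change)
  #7 pop 1: in=[-1,3] → [-3,3] (was [-3,-1]); enqueue [0]
  #8 pop 2: in=[-3,3] → [-2,3] (no change)
  #9 pop 0: in=[-3,3] → [-3,3] (no change)

Fixpoint:
  val[0] = [-3,3]
  val[1] = [-3,3]
  val[2] = [-2,3]
  val[3] = [-1,3]
  val[4] = [-2,3]

[-1,3]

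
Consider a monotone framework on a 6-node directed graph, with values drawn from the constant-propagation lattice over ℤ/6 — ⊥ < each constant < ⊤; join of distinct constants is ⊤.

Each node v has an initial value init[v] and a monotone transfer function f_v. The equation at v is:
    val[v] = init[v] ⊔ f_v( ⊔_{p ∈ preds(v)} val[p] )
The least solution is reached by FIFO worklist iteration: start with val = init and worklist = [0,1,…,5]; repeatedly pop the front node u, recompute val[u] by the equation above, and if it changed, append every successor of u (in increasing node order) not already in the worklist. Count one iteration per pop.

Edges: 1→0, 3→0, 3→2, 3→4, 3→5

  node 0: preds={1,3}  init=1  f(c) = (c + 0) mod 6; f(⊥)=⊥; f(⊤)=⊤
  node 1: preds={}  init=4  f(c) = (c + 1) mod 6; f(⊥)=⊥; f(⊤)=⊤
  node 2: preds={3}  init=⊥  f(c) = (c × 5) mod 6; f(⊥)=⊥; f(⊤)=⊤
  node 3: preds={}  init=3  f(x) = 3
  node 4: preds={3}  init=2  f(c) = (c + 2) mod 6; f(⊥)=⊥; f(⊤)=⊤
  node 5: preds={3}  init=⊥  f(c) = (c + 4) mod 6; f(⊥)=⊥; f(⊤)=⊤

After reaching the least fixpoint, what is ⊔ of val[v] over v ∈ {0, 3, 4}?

Iteration log — 6 steps:
  step 1. node 0  ⊔preds=⊤  new=⊤  old=1  +wl: 
  step 2. node 1  ⊔preds=⊥  new=4  stable
  step 3. node 2  ⊔preds=3  new=3  old=⊥  +wl: 
  step 4. node 3  ⊔preds=⊥  new=3  stable
  step 5. node 4  ⊔preds=3  new=⊤  old=2  +wl: 
  step 6. node 5  ⊔preds=3  new=1  old=⊥  +wl: 

Least fixpoint reached:
  node 0: ⊤
  node 1: 4
  node 2: 3
  node 3: 3
  node 4: ⊤
  node 5: 1

⊤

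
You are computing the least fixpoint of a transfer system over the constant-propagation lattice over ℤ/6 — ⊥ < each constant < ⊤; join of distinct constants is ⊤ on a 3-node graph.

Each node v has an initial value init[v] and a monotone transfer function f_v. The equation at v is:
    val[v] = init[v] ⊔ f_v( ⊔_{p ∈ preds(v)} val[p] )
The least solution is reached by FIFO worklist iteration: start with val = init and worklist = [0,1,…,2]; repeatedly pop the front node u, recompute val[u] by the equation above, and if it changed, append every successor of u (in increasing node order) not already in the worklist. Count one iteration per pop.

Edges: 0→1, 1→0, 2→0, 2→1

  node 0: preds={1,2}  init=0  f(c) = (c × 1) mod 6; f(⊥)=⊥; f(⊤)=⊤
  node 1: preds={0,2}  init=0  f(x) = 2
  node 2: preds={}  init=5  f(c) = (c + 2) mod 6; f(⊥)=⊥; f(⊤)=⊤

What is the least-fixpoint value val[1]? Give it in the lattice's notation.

Trace (4 dequeues):
  [1] u=0 | in ⊤ | out ⊤ | prev 0 | push {}
  [2] u=1 | in ⊤ | out ⊤ | prev 0 | push {0}
  [3] u=2 | in ⊥ | out 5 | ==
  [4] u=0 | in ⊤ | out ⊤ | ==

Converged values:
  [0] ⊤
  [1] ⊤
  [2] 5

⊤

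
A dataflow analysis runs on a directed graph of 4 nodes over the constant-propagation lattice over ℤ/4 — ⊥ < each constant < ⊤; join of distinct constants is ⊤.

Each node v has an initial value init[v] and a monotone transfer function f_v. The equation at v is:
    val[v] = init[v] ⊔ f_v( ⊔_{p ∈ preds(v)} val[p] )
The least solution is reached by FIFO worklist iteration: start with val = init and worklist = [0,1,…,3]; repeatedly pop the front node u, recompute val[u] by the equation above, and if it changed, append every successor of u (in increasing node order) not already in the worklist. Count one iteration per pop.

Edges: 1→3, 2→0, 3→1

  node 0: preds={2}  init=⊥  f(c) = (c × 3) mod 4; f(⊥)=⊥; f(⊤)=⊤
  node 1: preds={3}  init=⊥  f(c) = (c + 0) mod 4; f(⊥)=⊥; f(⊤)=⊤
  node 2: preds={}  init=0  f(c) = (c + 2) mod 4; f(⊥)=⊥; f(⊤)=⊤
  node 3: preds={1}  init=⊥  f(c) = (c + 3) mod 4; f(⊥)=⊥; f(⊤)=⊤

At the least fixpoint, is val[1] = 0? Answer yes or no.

Worklist (4 pops):
  #1 pop 0: in=0 → 0 (was ⊥); enqueue []
  #2 pop 1: in=⊥ → ⊥ (no change)
  #3 pop 2: in=⊥ → 0 (no change)
  #4 pop 3: in=⊥ → ⊥ (no change)

Fixpoint:
  val[0] = 0
  val[1] = ⊥
  val[2] = 0
  val[3] = ⊥

no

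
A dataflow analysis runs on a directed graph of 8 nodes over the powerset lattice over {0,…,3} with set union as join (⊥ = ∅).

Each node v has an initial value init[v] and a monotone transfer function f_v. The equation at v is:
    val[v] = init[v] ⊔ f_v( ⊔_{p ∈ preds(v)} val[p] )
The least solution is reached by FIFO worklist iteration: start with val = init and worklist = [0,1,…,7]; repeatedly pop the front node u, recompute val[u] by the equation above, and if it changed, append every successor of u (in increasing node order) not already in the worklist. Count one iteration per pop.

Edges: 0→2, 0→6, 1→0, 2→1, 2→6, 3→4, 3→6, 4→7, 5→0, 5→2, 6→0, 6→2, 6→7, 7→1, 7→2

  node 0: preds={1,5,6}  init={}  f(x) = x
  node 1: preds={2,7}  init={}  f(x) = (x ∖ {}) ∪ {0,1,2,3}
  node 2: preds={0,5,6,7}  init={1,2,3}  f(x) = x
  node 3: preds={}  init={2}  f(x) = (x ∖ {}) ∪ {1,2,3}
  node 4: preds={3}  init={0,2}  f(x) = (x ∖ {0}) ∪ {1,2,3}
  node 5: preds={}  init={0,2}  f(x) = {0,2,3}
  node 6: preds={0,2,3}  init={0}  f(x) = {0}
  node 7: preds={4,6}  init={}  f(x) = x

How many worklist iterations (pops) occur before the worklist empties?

12

Worklist (12 pops):
  #1 pop 0: in={0,2} → {0,2} (was {}); enqueue []
  #2 pop 1: in={1,2,3} → {0,1,2,3} (was {}); enqueue [0]
  #3 pop 2: in={0,2} → {0,1,2,3} (was {1,2,3}); enqueue [1]
  #4 pop 3: in={} → {1,2,3} (was {2}); enqueue []
  #5 pop 4: in={1,2,3} → {0,1,2,3} (was {0,2}); enqueue []
  #6 pop 5: in={} → {0,2,3} (was {0,2}); enqueue [2]
  #7 pop 6: in={0,1,2,3} → {0} (no change)
  #8 pop 7: in={0,1,2,3} → {0,1,2,3} (was {}); enqueue []
  #9 pop 0: in={0,1,2,3} → {0,1,2,3} (was {0,2}); enqueue [6]
  #10 pop 1: in={0,1,2,3} → {0,1,2,3} (no change)
  #11 pop 2: in={0,1,2,3} → {0,1,2,3} (no change)
  #12 pop 6: in={0,1,2,3} → {0} (no change)

Fixpoint:
  val[0] = {0,1,2,3}
  val[1] = {0,1,2,3}
  val[2] = {0,1,2,3}
  val[3] = {1,2,3}
  val[4] = {0,1,2,3}
  val[5] = {0,2,3}
  val[6] = {0}
  val[7] = {0,1,2,3}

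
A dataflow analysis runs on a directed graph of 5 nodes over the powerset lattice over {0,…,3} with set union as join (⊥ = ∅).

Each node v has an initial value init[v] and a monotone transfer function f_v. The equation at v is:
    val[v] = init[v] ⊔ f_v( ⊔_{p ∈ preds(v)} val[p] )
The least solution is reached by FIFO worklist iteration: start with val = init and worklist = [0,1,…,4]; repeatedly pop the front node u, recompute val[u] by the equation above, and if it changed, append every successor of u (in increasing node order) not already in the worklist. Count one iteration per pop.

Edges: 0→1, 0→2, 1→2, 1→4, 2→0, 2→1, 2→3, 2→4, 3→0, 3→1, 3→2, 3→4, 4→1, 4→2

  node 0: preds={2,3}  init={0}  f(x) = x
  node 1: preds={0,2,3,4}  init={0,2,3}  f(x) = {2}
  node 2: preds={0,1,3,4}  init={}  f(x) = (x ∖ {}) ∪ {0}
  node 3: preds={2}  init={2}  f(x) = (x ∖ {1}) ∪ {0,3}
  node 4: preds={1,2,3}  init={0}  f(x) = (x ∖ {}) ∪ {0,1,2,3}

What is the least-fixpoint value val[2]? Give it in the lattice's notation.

{0,1,2,3}

Iteration log — 13 steps:
  step 1. node 0  ⊔preds={2}  new={0,2}  old={0}  +wl: 
  step 2. node 1  ⊔preds={0,2}  new={0,2,3}  stable
  step 3. node 2  ⊔preds={0,2,3}  new={0,2,3}  old={}  +wl: 0,1
  step 4. node 3  ⊔preds={0,2,3}  new={0,2,3}  old={2}  +wl: 2
  step 5. node 4  ⊔preds={0,2,3}  new={0,1,2,3}  old={0}  +wl: 
  step 6. node 0  ⊔preds={0,2,3}  new={0,2,3}  old={0,2}  +wl: 
  step 7. node 1  ⊔preds={0,1,2,3}  new={0,2,3}  stable
  step 8. node 2  ⊔preds={0,1,2,3}  new={0,1,2,3}  old={0,2,3}  +wl: 0,1,3,4
  step 9. node 0  ⊔preds={0,1,2,3}  new={0,1,2,3}  old={0,2,3}  +wl: 2
  step 10. node 1  ⊔preds={0,1,2,3}  new={0,2,3}  stable
  step 11. node 3  ⊔preds={0,1,2,3}  new={0,2,3}  stable
  step 12. node 4  ⊔preds={0,1,2,3}  new={0,1,2,3}  stable
  step 13. node 2  ⊔preds={0,1,2,3}  new={0,1,2,3}  stable

Least fixpoint reached:
  node 0: {0,1,2,3}
  node 1: {0,2,3}
  node 2: {0,1,2,3}
  node 3: {0,2,3}
  node 4: {0,1,2,3}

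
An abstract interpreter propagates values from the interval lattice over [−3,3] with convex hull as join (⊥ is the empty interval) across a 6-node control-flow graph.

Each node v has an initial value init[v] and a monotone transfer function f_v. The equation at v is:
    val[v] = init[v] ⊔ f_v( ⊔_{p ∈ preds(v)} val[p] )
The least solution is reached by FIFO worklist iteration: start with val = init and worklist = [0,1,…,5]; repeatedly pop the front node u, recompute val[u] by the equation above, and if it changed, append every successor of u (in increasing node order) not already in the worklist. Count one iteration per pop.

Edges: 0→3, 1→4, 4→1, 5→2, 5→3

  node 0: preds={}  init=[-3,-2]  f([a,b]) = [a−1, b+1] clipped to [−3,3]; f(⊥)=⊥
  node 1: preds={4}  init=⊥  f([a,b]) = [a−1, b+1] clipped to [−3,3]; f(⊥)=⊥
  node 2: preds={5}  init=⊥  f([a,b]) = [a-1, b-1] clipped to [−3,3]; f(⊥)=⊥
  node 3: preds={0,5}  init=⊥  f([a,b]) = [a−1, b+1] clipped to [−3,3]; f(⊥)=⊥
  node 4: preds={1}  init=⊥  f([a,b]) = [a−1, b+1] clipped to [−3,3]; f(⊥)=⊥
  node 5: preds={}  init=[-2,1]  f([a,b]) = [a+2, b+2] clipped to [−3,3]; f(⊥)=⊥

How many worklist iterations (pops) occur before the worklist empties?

6

Trace (6 dequeues):
  [1] u=0 | in ⊥ | out [-3,-2] | ==
  [2] u=1 | in ⊥ | out ⊥ | ==
  [3] u=2 | in [-2,1] | out [-3,0] | prev ⊥ | push {}
  [4] u=3 | in [-3,1] | out [-3,2] | prev ⊥ | push {}
  [5] u=4 | in ⊥ | out ⊥ | ==
  [6] u=5 | in ⊥ | out [-2,1] | ==

Converged values:
  [0] [-3,-2]
  [1] ⊥
  [2] [-3,0]
  [3] [-3,2]
  [4] ⊥
  [5] [-2,1]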